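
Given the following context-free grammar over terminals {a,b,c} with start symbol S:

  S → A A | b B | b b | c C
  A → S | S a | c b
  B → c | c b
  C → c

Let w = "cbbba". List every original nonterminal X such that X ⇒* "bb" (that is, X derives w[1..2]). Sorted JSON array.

CNF form of G:
  S -> A A | T1 B | T1 T1 | T2 C
  A -> A A | S T0 | T1 B | T1 T1 | T2 C | T2 T1
  B -> T2 T1 | c
  C -> c
  T0 -> a
  T1 -> b
  T2 -> c

CYK table (by increasing span), restricted to cells inside w[1..2]:
  [1..1]={T1}  "b"  orig:{}
  [2..2]={T1}  "b"  orig:{}
  [1..2]={A,S}  "bb"

Original NTs in T[1,2] deriving "bb": ["A", "S"]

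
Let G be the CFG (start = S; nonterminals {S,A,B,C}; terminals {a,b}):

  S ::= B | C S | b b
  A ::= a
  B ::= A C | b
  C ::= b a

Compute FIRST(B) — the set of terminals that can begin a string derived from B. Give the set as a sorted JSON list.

Compute FIRST by fixpoint:
pass 1:
  A via A→a: +{a}
  B via B→A C: +{a}
  B via B→b: +{b}
  C via C→b a: +{b}
  S via S→B: +{a,b}
  S: {a,b}  A: {a}  B: {a,b}  C: {b}
pass 2: — fixpoint
  S: {a,b}  A: {a}  B: {a,b}  C: {b}

FIRST(B) = ["a", "b"]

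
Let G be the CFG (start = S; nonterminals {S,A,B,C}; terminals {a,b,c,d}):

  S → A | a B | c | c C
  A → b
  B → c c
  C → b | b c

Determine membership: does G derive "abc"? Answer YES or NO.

Convert to CNF:
  S -> T0 C | T2 B | b | c
  A -> b
  B -> T0 T0
  C -> T1 T0 | b
  T0 -> c
  T1 -> b
  T2 -> a

CYK fill:
  T[0,0] 'a' = {T2}  orig:{}
  T[1,1] 'b' = {A,C,S,T1}  orig:{A,C,S}
  T[2,2] 'c' = {S,T0}  orig:{S}
  T[0,1] 'ab' = ∅
  T[1,2] 'bc' = {C}
  T[0,2] 'abc' = ∅

S ∉ T[0,2] ⇒ NO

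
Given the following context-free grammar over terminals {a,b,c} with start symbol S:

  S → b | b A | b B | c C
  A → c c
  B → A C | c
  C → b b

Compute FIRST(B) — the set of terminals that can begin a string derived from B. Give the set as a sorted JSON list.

FIRST iteration:
[1]
  A via A→c c: +{c}
  B via B→A C: +{c}
  C via C→b b: +{b}
  S via S→b: +{b}
  S via S→c C: +{c}
  FIRST[S]={b,c}  FIRST[A]={c}  FIRST[B]={c}  FIRST[C]={b}
[2] — fixpoint
  FIRST[S]={b,c}  FIRST[A]={c}  FIRST[B]={c}  FIRST[C]={b}

FIRST(B) = ["c"]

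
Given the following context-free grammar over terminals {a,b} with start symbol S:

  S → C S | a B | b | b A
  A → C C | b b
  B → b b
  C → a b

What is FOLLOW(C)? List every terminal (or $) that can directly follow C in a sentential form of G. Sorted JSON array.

Compute FIRST by fixpoint:
pass 1:
  A via A→b b: +{b}
  B via B→b b: +{b}
  C via C→a b: +{a}
  S via S→C S: +{a}
  S via S→b: +{b}
  FIRST(S)={a,b}  FIRST(A)={b}  FIRST(B)={b}  FIRST(C)={a}
pass 2:
  A via A→C C: +{a}
  FIRST(S)={a,b}  FIRST(A)={a,b}  FIRST(B)={b}  FIRST(C)={a}
pass 3: (stable)
  FIRST(S)={a,b}  FIRST(A)={a,b}  FIRST(B)={b}  FIRST(C)={a}

FOLLOW sets:
seed FOLLOW(S) with $
[1]
  A→C C: FOLLOW(C) ⊇ FIRST(C) = {a}; new: +{a}
  S→C S: FOLLOW(C) ⊇ FIRST(S) = {a,b}; new: +{b}
  S→a B: FOLLOW(B) ⊇ FOLLOW(S) ⊇ {$}; new: +{$}
  S→b A: FOLLOW(A) ⊇ FOLLOW(S) ⊇ {$}; new: +{$}
  FOLLOW[S]={$}  FOLLOW[A]={$}  FOLLOW[B]={$}  FOLLOW[C]={a,b}
[2]
  A→C C: FOLLOW(C) ⊇ FOLLOW(A) ⊇ {$}; new: +{$}
  FOLLOW[S]={$}  FOLLOW[A]={$}  FOLLOW[B]={$}  FOLLOW[C]={$,a,b}
[3] (stable)
  FOLLOW[S]={$}  FOLLOW[A]={$}  FOLLOW[B]={$}  FOLLOW[C]={$,a,b}

FOLLOW(C) = ["$", "a", "b"]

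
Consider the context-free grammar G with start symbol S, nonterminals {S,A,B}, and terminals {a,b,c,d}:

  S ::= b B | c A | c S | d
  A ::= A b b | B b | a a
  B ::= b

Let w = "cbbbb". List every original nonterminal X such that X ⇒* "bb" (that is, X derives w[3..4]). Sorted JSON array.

Convert to CNF:
  S -> T0 B | T2 A | T2 S | d
  A -> A X3 | B T0 | T1 T1
  B -> b
  T0 -> b
  T1 -> a
  T2 -> c
  X3 -> T0 T0

Fill CYK table bottom-up (cells [i..j] with 3 ≤ i ≤ j ≤ 4 only):
  cell(3,3) b: {B,T0}  orig:{B}
  cell(4,4) b: {B,T0}  orig:{B}
  cell(3,4) bb: {A,S,X3}  orig:{A,S}

Original NTs in T[3,4] deriving "bb": ["A", "S"]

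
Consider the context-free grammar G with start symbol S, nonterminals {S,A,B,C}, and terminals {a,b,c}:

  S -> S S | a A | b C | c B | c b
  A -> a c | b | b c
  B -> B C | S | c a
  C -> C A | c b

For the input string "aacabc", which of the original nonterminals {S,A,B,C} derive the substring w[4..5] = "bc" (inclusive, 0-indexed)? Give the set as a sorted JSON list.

Convert to CNF:
  S -> S S | T0 A | T1 B | T1 T2 | T2 C
  A -> T0 T1 | T2 T1 | b
  B -> B C | S S | T0 A | T1 B | T1 T0 | T1 T2 | T2 C
  C -> C A | T1 T2
  T0 -> a
  T1 -> c
  T2 -> b

CYK table (by increasing span) — only the sub-triangle for w[4..5]:
  T[4,4] 'b' = {A,T2}  orig:{A}
  T[5,5] 'c' = {T1}  orig:{}
  T[4,5] 'bc' = {A}

Original NTs in T[4,5] deriving "bc": ["A"]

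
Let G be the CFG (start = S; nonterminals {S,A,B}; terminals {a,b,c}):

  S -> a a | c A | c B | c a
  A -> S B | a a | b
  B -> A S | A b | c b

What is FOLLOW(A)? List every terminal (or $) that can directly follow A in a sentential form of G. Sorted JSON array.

FIRST iteration:
iter 1:
  A via A→a a: +{a}
  A via A→b: +{b}
  B via B→A S: +{a,b}
  B via B→c b: +{c}
  S via S→a a: +{a}
  S via S→c A: +{c}
  FIRST[S]={a,c}  FIRST[A]={a,b}  FIRST[B]={a,b,c}
iter 2:
  A via A→S B: +{c}
  FIRST[S]={a,c}  FIRST[A]={a,b,c}  FIRST[B]={a,b,c}
iter 3: — fixpoint
  FIRST[S]={a,c}  FIRST[A]={a,b,c}  FIRST[B]={a,b,c}

FOLLOW iteration:
initialize: $ ∈ FOLLOW(S)
pass 1:
  A→S B: FOLLOW(S) ⊇ FIRST(B) = {a,b,c}; new: +{a,b,c}
  B→A S: FOLLOW(A) ⊇ FIRST(S) = {a,c}; new: +{a,c}
  B→A b: FOLLOW(A) ⊇ FIRST(b) = {b}; new: +{b}
  S→c A: FOLLOW(A) ⊇ FOLLOW(S) ⊇ {$,a,b,c}; new: +{$}
  S→c B: FOLLOW(B) ⊇ FOLLOW(S) ⊇ {$,a,b,c}; new: +{$,a,b,c}
  S: {$,a,b,c}  A: {$,a,b,c}  B: {$,a,b,c}
pass 2: (no change)
  S: {$,a,b,c}  A: {$,a,b,c}  B: {$,a,b,c}

FOLLOW(A) = ["$", "a", "b", "c"]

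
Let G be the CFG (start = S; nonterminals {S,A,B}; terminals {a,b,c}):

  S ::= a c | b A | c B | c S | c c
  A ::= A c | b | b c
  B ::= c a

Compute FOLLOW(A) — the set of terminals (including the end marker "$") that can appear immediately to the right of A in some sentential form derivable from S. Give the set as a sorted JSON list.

FIRST iteration:
[1]
  A via A→b: +{b}
  B via B→c a: +{c}
  S via S→a c: +{a}
  S via S→b A: +{b}
  S via S→c B: +{c}
  S: {a,b,c}  A: {b}  B: {c}
[2] done
  S: {a,b,c}  A: {b}  B: {c}

FOLLOW sets:
seed FOLLOW(S) with $
iter 1:
  A→A c: FOLLOW(A) ⊇ FIRST(c) = {c}; new: +{c}
  S→b A: FOLLOW(A) ⊇ FOLLOW(S) ⊇ {$}; new: +{$}
  S→c B: FOLLOW(B) ⊇ FOLLOW(S) ⊇ {$}; new: +{$}
  S: {$}  A: {$,c}  B: {$}
iter 2: (no change)
  S: {$}  A: {$,c}  B: {$}

FOLLOW(A) = ["$", "c"]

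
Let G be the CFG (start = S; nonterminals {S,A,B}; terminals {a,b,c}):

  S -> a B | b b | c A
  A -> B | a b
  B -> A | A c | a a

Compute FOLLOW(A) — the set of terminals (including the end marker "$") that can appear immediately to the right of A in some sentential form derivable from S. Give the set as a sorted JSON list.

FIRST iteration:
pass 1:
  A via A→a b: +{a}
  B via B→A: +{a}
  S via S→a B: +{a}
  S via S→b b: +{b}
  S via S→c A: +{c}
  FIRST[S]={a,b,c}  FIRST[A]={a}  FIRST[B]={a}
pass 2: done
  FIRST[S]={a,b,c}  FIRST[A]={a}  FIRST[B]={a}

Compute FOLLOW by fixpoint:
seed FOLLOW(S) with $
iter 1:
  B→A c: FOLLOW(A) ⊇ FIRST(c) = {c}; new: +{c}
  S→a B: FOLLOW(B) ⊇ FOLLOW(S) ⊇ {$}; new: +{$}
  S→c A: FOLLOW(A) ⊇ FOLLOW(S) ⊇ {$}; new: +{$}
  S: {$}  A: {$,c}  B: {$}
iter 2:
  A→B: FOLLOW(B) ⊇ FOLLOW(A) ⊇ {$,c}; new: +{c}
  S: {$}  A: {$,c}  B: {$,c}
iter 3: (stable)
  S: {$}  A: {$,c}  B: {$,c}

FOLLOW(A) = ["$", "c"]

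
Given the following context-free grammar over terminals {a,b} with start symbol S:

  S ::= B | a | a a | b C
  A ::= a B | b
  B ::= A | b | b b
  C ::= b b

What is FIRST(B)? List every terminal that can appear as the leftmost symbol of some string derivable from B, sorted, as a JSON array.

Compute FIRST by fixpoint:
iter 1:
  A via A→a B: +{a}
  A via A→b: +{b}
  B via B→A: +{a,b}
  C via C→b b: +{b}
  S via S→B: +{a,b}
  FIRST[S]={a,b}  FIRST[A]={a,b}  FIRST[B]={a,b}  FIRST[C]={b}
iter 2: — fixpoint
  FIRST[S]={a,b}  FIRST[A]={a,b}  FIRST[B]={a,b}  FIRST[C]={b}

FIRST(B) = ["a", "b"]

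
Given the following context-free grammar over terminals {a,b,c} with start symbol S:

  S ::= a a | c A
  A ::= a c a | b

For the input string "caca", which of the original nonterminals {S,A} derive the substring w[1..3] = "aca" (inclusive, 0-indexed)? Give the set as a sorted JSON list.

Convert to CNF:
  S -> T0 T0 | T1 A
  A -> T0 X2 | b
  T0 -> a
  T1 -> c
  X2 -> T1 T0

Fill CYK table bottom-up — only the sub-triangle for w[1..3]:
  [1..1]={T0}  "a"  orig:{}
  [2..2]={T1}  "c"  orig:{}
  [3..3]={T0}  "a"  orig:{}
  [1..2]=∅  "ac"
  [2..3]={X2}  "ca"  orig:{}
  [1..3]={A}  "aca"

Original NTs in T[1,3] deriving "aca": ["A"]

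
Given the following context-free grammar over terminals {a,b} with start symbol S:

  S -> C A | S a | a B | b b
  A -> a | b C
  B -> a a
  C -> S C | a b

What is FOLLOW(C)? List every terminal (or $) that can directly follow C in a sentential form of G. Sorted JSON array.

FIRST sets, iterate to fixpoint:
[1]
  A via A→a: +{a}
  A via A→b C: +{b}
  B via B→a a: +{a}
  C via C→a b: +{a}
  S via S→C A: +{a}
  S via S→b b: +{b}
  S: {a,b}  A: {a,b}  B: {a}  C: {a}
[2]
  C via C→S C: +{b}
  S: {a,b}  A: {a,b}  B: {a}  C: {a,b}
[3] done
  S: {a,b}  A: {a,b}  B: {a}  C: {a,b}

FOLLOW iteration:
seed FOLLOW(S) with $
round 1:
  C→S C: FOLLOW(S) ⊇ FIRST(C) = {a,b}; new: +{a,b}
  S→C A: FOLLOW(C) ⊇ FIRST(A) = {a,b}; new: +{a,b}
  S→C A: FOLLOW(A) ⊇ FOLLOW(S) ⊇ {$,a,b}; new: +{$,a,b}
  S→a B: FOLLOW(B) ⊇ FOLLOW(S) ⊇ {$,a,b}; new: +{$,a,b}
  FOLLOW(S)={$,a,b}  FOLLOW(A)={$,a,b}  FOLLOW(B)={$,a,b}  FOLLOW(C)={a,b}
round 2:
  A→b C: FOLLOW(C) ⊇ FOLLOW(A) ⊇ {$,a,b}; new: +{$}
  FOLLOW(S)={$,a,b}  FOLLOW(A)={$,a,b}  FOLLOW(B)={$,a,b}  FOLLOW(C)={$,a,b}
round 3: (no change)
  FOLLOW(S)={$,a,b}  FOLLOW(A)={$,a,b}  FOLLOW(B)={$,a,b}  FOLLOW(C)={$,a,b}

FOLLOW(C) = ["$", "a", "b"]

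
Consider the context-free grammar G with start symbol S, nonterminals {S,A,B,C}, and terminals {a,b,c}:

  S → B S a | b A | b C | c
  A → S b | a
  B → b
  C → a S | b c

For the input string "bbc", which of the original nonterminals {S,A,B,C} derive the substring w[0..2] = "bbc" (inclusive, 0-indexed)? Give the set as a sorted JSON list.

CNF form of G:
  S -> B X3 | T0 A | T0 C | c
  A -> S T0 | a
  B -> b
  C -> T0 T2 | T1 S
  T0 -> b
  T1 -> a
  T2 -> c
  X3 -> S T1

CYK fill (cells [i..j] with 0 ≤ i ≤ j ≤ 2 only):
  T[0,0] 'b' = {B,T0}  orig:{B}
  T[1,1] 'b' = {B,T0}  orig:{B}
  T[2,2] 'c' = {S,T2}  orig:{S}
  T[0,1] 'bb' = ∅
  T[1,2] 'bc' = {C}
  T[0,2] 'bbc' = {S}

Original NTs in T[0,2] deriving "bbc": ["S"]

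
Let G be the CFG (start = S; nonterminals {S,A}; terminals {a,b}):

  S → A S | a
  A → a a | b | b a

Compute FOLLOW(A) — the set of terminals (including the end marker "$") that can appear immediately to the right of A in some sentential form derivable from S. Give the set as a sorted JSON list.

FIRST sets, iterate to fixpoint:
iter 1:
  A via A→a a: +{a}
  A via A→b: +{b}
  S via S→A S: +{a,b}
  S: {a,b}  A: {a,b}
iter 2: (stable)
  S: {a,b}  A: {a,b}

Compute FOLLOW by fixpoint:
FOLLOW(S) := {$}
pass 1:
  S→A S: FOLLOW(A) ⊇ FIRST(S) = {a,b}; new: +{a,b}
  FOLLOW[S]={$}  FOLLOW[A]={a,b}
pass 2: (no change)
  FOLLOW[S]={$}  FOLLOW[A]={a,b}

FOLLOW(A) = ["a", "b"]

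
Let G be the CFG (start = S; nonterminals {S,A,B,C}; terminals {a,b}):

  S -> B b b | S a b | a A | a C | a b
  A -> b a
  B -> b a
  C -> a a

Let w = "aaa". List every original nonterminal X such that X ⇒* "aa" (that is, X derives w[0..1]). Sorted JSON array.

CNF form of G:
  S -> B X2 | S X3 | T1 A | T1 C | T1 T0
  A -> T0 T1
  B -> T0 T1
  C -> T1 T1
  T0 -> b
  T1 -> a
  X2 -> T0 T0
  X3 -> T1 T0

CYK table (by increasing span), restricted to cells inside w[0..1]:
  T[0,0] 'a' = {T1}  orig:{}
  T[1,1] 'a' = {T1}  orig:{}
  T[0,1] 'aa' = {C}

Original NTs in T[0,1] deriving "aa": ["C"]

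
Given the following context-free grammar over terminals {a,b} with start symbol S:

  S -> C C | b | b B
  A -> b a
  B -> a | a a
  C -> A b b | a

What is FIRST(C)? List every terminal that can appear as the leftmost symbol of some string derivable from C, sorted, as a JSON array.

FIRST sets, iterate to fixpoint:
iter 1:
  A via A→b a: +{b}
  B via B→a: +{a}
  C via C→A b b: +{b}
  C via C→a: +{a}
  S via S→C C: +{a,b}
  FIRST[S]={a,b}  FIRST[A]={b}  FIRST[B]={a}  FIRST[C]={a,b}
iter 2: (no change)
  FIRST[S]={a,b}  FIRST[A]={b}  FIRST[B]={a}  FIRST[C]={a,b}

FIRST(C) = ["a", "b"]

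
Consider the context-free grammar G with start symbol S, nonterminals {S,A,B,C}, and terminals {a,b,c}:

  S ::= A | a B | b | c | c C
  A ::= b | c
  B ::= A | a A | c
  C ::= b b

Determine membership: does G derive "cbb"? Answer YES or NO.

Convert to CNF:
  S -> T0 B | T2 C | b | c
  A -> b | c
  B -> T0 A | b | c
  C -> T1 T1
  T0 -> a
  T1 -> b
  T2 -> c

CYK fill:
  [0..0]={A,B,S,T2}  "c"  orig:{A,B,S}
  [1..1]={A,B,S,T1}  "b"  orig:{A,B,S}
  [2..2]={A,B,S,T1}  "b"  orig:{A,B,S}
  [0..1]=∅  "cb"
  [1..2]={C}  "bb"
  [0..2]={S}  "cbb"

S ∈ T[0,2] ⇒ YES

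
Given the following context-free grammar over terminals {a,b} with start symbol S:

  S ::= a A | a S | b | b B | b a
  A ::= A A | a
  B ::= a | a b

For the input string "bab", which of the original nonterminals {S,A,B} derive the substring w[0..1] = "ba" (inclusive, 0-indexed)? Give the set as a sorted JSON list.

CNF form of G:
  S -> T0 A | T0 S | T1 B | T1 T0 | b
  A -> A A | a
  B -> T0 T1 | a
  T0 -> a
  T1 -> b

Fill CYK table bottom-up, restricted to cells inside w[0..1]:
  T[0,0] 'b' = {S,T1}  orig:{S}
  T[1,1] 'a' = {A,B,T0}  orig:{A,B}
  T[0,1] 'ba' = {S}

Original NTs in T[0,1] deriving "ba": ["S"]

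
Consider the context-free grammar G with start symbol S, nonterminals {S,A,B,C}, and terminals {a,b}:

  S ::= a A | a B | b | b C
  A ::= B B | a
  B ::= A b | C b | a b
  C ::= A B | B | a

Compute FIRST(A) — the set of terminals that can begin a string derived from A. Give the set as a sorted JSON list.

FIRST sets, iterate to fixpoint:
iter 1:
  A via A→a: +{a}
  B via B→A b: +{a}
  C via C→A B: +{a}
  S via S→a A: +{a}
  S via S→b: +{b}
  FIRST(S)={a,b}  FIRST(A)={a}  FIRST(B)={a}  FIRST(C)={a}
iter 2: (stable)
  FIRST(S)={a,b}  FIRST(A)={a}  FIRST(B)={a}  FIRST(C)={a}

FIRST(A) = ["a"]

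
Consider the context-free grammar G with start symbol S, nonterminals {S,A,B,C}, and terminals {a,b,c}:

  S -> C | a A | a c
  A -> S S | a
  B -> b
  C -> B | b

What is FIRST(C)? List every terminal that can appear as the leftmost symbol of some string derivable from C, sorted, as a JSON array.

FIRST sets, iterate to fixpoint:
[1]
  A via A→a: +{a}
  B via B→b: +{b}
  C via C→B: +{b}
  S via S→C: +{b}
  S via S→a A: +{a}
  FIRST(S)={a,b}  FIRST(A)={a}  FIRST(B)={b}  FIRST(C)={b}
[2]
  A via A→S S: +{b}
  FIRST(S)={a,b}  FIRST(A)={a,b}  FIRST(B)={b}  FIRST(C)={b}
[3] — fixpoint
  FIRST(S)={a,b}  FIRST(A)={a,b}  FIRST(B)={b}  FIRST(C)={b}

FIRST(C) = ["b"]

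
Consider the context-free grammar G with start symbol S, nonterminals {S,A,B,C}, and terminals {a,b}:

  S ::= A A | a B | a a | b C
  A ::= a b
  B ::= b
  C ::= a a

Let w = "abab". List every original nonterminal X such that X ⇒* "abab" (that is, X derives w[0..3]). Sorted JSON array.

Convert to CNF:
  S -> A A | T0 B | T0 T0 | T1 C
  A -> T0 T1
  B -> b
  C -> T0 T0
  T0 -> a
  T1 -> b

Fill CYK table bottom-up — only the sub-triangle for w[0..3]:
  [0..0]={T0}  "a"  orig:{}
  [1..1]={B,T1}  "b"  orig:{B}
  [2..2]={T0}  "a"  orig:{}
  [3..3]={B,T1}  "b"  orig:{B}
  [0..1]={A,S}  "ab"
  [1..2]=∅  "ba"
  [2..3]={A,S}  "ab"
  [0..2]=∅  "aba"
  [1..3]=∅  "bab"
  [0..3]={S}  "abab"

Original NTs in T[0,3] deriving "abab": ["S"]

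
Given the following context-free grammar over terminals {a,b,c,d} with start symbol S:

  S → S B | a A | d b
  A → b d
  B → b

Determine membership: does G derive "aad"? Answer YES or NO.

Convert to CNF:
  S -> S B | T1 T0 | T2 A
  A -> T0 T1
  B -> b
  T0 -> b
  T1 -> d
  T2 -> a

CYK fill:
  cell(0,0) a: {T2}  orig:{}
  cell(1,1) a: {T2}  orig:{}
  cell(2,2) d: {T1}  orig:{}
  cell(0,1) aa: ∅
  cell(1,2) ad: ∅
  cell(0,2) aad: ∅

S ∉ T[0,2] ⇒ NO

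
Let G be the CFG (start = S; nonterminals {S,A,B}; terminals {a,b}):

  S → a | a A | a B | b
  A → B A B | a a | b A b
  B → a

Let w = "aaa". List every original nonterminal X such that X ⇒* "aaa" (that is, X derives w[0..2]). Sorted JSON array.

CNF form of G:
  S -> T0 A | T0 B | a | b
  A -> B X2 | T0 T0 | T1 X3
  B -> a
  T0 -> a
  T1 -> b
  X2 -> A B
  X3 -> A T1

CYK table (by increasing span) — only the sub-triangle for w[0..2]:
  [0..0]={B,S,T0}  "a"  orig:{B,S}
  [1..1]={B,S,T0}  "a"  orig:{B,S}
  [2..2]={B,S,T0}  "a"  orig:{B,S}
  [0..1]={A,S}  "aa"
  [1..2]={A,S}  "aa"
  [0..2]={S,X2}  "aaa"  orig:{S}

Original NTs in T[0,2] deriving "aaa": ["S"]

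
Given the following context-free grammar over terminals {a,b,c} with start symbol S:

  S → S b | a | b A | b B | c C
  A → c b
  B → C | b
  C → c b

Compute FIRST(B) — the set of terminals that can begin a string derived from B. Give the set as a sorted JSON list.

FIRST sets, iterate to fixpoint:
[1]
  A via A→c b: +{c}
  B via B→b: +{b}
  C via C→c b: +{c}
  S via S→a: +{a}
  S via S→b A: +{b}
  S via S→c C: +{c}
  FIRST(S)={a,b,c}  FIRST(A)={c}  FIRST(B)={b}  FIRST(C)={c}
[2]
  B via B→C: +{c}
  FIRST(S)={a,b,c}  FIRST(A)={c}  FIRST(B)={b,c}  FIRST(C)={c}
[3] (no change)
  FIRST(S)={a,b,c}  FIRST(A)={c}  FIRST(B)={b,c}  FIRST(C)={c}

FIRST(B) = ["b", "c"]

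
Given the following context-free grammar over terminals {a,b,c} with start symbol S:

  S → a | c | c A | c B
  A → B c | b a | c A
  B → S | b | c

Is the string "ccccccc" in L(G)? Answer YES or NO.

Convert to CNF:
  S -> T0 A | T0 B | a | c
  A -> B T0 | T0 A | T1 T2
  B -> T0 A | T0 B | a | b | c
  T0 -> c
  T1 -> b
  T2 -> a

Fill CYK table bottom-up:
  [0..0]={B,S,T0}  "c"  orig:{B,S}
  [1..1]={B,S,T0}  "c"  orig:{B,S}
  [2..2]={B,S,T0}  "c"  orig:{B,S}
  [3..3]={B,S,T0}  "c"  orig:{B,S}
  [4..4]={B,S,T0}  "c"  orig:{B,S}
  [5..5]={B,S,T0}  "c"  orig:{B,S}
  [6..6]={B,S,T0}  "c"  orig:{B,S}
  [0..1]={A,B,S}  "cc"
  [1..2]={A,B,S}  "cc"
  [2..3]={A,B,S}  "cc"
  [3..4]={A,B,S}  "cc"
  [4..5]={A,B,S}  "cc"
  [5..6]={A,B,S}  "cc"
  [0..2]={A,B,S}  "ccc"
  [1..3]={A,B,S}  "ccc"
  [2..4]={A,B,S}  "ccc"
  [3..5]={A,B,S}  "ccc"
  [4..6]={A,B,S}  "ccc"
  [0..3]={A,B,S}  "cccc"
  [1..4]={A,B,S}  "cccc"
  [2..5]={A,B,S}  "cccc"
  [3..6]={A,B,S}  "cccc"
  [0..4]={A,B,S}  "ccccc"
  [1..5]={A,B,S}  "ccccc"
  [2..6]={A,B,S}  "ccccc"
  [0..5]={A,B,S}  "cccccc"
  [1..6]={A,B,S}  "cccccc"
  [0..6]={A,B,S}  "ccccccc"

S ∈ T[0,6] ⇒ YES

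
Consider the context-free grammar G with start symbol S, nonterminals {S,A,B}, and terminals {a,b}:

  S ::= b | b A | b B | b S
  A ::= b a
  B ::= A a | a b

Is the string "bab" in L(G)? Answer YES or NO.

Convert to CNF:
  S -> T0 A | T0 B | T0 S | b
  A -> T0 T1
  B -> A T1 | T1 T0
  T0 -> b
  T1 -> a

CYK table (by increasing span):
  T[0,0] 'b' = {S,T0}  orig:{S}
  T[1,1] 'a' = {T1}  orig:{}
  T[2,2] 'b' = {S,T0}  orig:{S}
  T[0,1] 'ba' = {A}
  T[1,2] 'ab' = {B}
  T[0,2] 'bab' = {S}

S ∈ T[0,2] ⇒ YES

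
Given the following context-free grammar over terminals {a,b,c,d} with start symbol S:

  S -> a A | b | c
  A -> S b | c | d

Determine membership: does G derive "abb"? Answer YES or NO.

CNF form of G:
  S -> T1 A | b | c
  A -> S T0 | c | d
  T0 -> b
  T1 -> a

Fill CYK table bottom-up:
  [0..0]={T1}  "a"  orig:{}
  [1..1]={S,T0}  "b"  orig:{S}
  [2..2]={S,T0}  "b"  orig:{S}
  [0..1]=∅  "ab"
  [1..2]={A}  "bb"
  [0..2]={S}  "abb"

S ∈ T[0,2] ⇒ YES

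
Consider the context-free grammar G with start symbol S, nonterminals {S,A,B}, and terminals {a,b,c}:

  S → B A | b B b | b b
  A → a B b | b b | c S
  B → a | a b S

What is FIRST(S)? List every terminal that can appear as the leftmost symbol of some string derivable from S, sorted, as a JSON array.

FIRST iteration:
round 1:
  A via A→a B b: +{a}
  A via A→b b: +{b}
  A via A→c S: +{c}
  B via B→a: +{a}
  S via S→B A: +{a}
  S via S→b B b: +{b}
  FIRST[S]={a,b}  FIRST[A]={a,b,c}  FIRST[B]={a}
round 2: — fixpoint
  FIRST[S]={a,b}  FIRST[A]={a,b,c}  FIRST[B]={a}

FIRST(S) = ["a", "b"]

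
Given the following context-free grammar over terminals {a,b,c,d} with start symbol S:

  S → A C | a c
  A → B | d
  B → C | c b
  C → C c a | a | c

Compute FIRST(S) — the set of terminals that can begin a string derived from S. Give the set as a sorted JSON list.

FIRST iteration:
round 1:
  A via A→d: +{d}
  B via B→c b: +{c}
  C via C→a: +{a}
  C via C→c: +{c}
  S via S→A C: +{d}
  S via S→a c: +{a}
  FIRST(S)={a,d}  FIRST(A)={d}  FIRST(B)={c}  FIRST(C)={a,c}
round 2:
  A via A→B: +{c}
  B via B→C: +{a}
  S via S→A C: +{c}
  FIRST(S)={a,c,d}  FIRST(A)={c,d}  FIRST(B)={a,c}  FIRST(C)={a,c}
round 3:
  A via A→B: +{a}
  FIRST(S)={a,c,d}  FIRST(A)={a,c,d}  FIRST(B)={a,c}  FIRST(C)={a,c}
round 4: (stable)
  FIRST(S)={a,c,d}  FIRST(A)={a,c,d}  FIRST(B)={a,c}  FIRST(C)={a,c}

FIRST(S) = ["a", "c", "d"]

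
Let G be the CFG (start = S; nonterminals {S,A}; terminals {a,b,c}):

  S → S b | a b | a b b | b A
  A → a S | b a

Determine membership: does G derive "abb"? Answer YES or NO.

Convert to CNF:
  S -> S T1 | T0 T1 | T0 X2 | T1 A
  A -> T0 S | T1 T0
  T0 -> a
  T1 -> b
  X2 -> T1 T1

Fill CYK table bottom-up:
  cell(0,0) a: {T0}  orig:{}
  cell(1,1) b: {T1}  orig:{}
  cell(2,2) b: {T1}  orig:{}
  cell(0,1) ab: {S}
  cell(1,2) bb: {X2}  orig:{}
  cell(0,2) abb: {S}

S ∈ T[0,2] ⇒ YES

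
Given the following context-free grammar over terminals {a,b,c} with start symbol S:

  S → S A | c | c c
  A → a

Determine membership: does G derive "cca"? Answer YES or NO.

CNF form of G:
  S -> S A | T0 T0 | c
  A -> a
  T0 -> c

CYK fill:
  [0..0]={S,T0}  "c"  orig:{S}
  [1..1]={S,T0}  "c"  orig:{S}
  [2..2]={A}  "a"
  [0..1]={S}  "cc"
  [1..2]={S}  "ca"
  [0..2]={S}  "cca"

S ∈ T[0,2] ⇒ YES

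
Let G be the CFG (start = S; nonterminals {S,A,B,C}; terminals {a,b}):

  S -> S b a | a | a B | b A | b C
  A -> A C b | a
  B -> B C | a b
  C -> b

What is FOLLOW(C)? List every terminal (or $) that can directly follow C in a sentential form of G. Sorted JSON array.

Compute FIRST by fixpoint:
[1]
  A via A→a: +{a}
  B via B→a b: +{a}
  C via C→b: +{b}
  S via S→a: +{a}
  S via S→b A: +{b}
  S: {a,b}  A: {a}  B: {a}  C: {b}
[2] done
  S: {a,b}  A: {a}  B: {a}  C: {b}

Compute FOLLOW by fixpoint:
initialize: $ ∈ FOLLOW(S)
pass 1:
  A→A C b: FOLLOW(A) ⊇ FIRST(C) = {b}; new: +{b}
  A→A C b: FOLLOW(C) ⊇ FIRST(b) = {b}; new: +{b}
  B→B C: FOLLOW(B) ⊇ FIRST(C) = {b}; new: +{b}
  S→S b a: FOLLOW(S) ⊇ FIRST(b) = {b}; new: +{b}
  S→a B: FOLLOW(B) ⊇ FOLLOW(S) ⊇ {$,b}; new: +{$}
  S→b A: FOLLOW(A) ⊇ FOLLOW(S) ⊇ {$,b}; new: +{$}
  S→b C: FOLLOW(C) ⊇ FOLLOW(S) ⊇ {$,b}; new: +{$}
  FOLLOW[S]={$,b}  FOLLOW[A]={$,b}  FOLLOW[B]={$,b}  FOLLOW[C]={$,b}
pass 2: (no change)
  FOLLOW[S]={$,b}  FOLLOW[A]={$,b}  FOLLOW[B]={$,b}  FOLLOW[C]={$,b}

FOLLOW(C) = ["$", "b"]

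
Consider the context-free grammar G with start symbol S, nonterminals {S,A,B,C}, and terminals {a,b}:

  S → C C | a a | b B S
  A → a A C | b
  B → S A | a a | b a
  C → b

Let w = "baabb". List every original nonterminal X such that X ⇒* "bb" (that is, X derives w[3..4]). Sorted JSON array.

Convert to CNF:
  S -> C C | T0 T0 | T1 X3
  A -> T0 X2 | b
  B -> S A | T0 T0 | T1 T0
  C -> b
  T0 -> a
  T1 -> b
  X2 -> A C
  X3 -> B S

Fill CYK table bottom-up (cells [i..j] with 3 ≤ i ≤ j ≤ 4 only):
  T[3,3] 'b' = {A,C,T1}  orig:{A,C}
  T[4,4] 'b' = {A,C,T1}  orig:{A,C}
  T[3,4] 'bb' = {S,X2}  orig:{S}

Original NTs in T[3,4] deriving "bb": ["S"]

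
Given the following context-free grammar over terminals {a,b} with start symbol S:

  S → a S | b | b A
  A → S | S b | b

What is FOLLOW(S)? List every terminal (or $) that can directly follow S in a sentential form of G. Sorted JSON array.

Compute FIRST by fixpoint:
iter 1:
  A via A→b: +{b}
  S via S→a S: +{a}
  S via S→b: +{b}
  FIRST(S)={a,b}  FIRST(A)={b}
iter 2:
  A via A→S: +{a}
  FIRST(S)={a,b}  FIRST(A)={a,b}
iter 3: — fixpoint
  FIRST(S)={a,b}  FIRST(A)={a,b}

Compute FOLLOW by fixpoint:
initialize: $ ∈ FOLLOW(S)
pass 1:
  A→S b: FOLLOW(S) ⊇ FIRST(b) = {b}; new: +{b}
  S→b A: FOLLOW(A) ⊇ FOLLOW(S) ⊇ {$,b}; new: +{$,b}
  FOLLOW[S]={$,b}  FOLLOW[A]={$,b}
pass 2: (no change)
  FOLLOW[S]={$,b}  FOLLOW[A]={$,b}

FOLLOW(S) = ["$", "b"]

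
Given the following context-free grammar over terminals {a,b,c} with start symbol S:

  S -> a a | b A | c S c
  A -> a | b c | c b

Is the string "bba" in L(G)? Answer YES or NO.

Convert to CNF:
  S -> T0 A | T1 X3 | T2 T2
  A -> T0 T1 | T1 T0 | a
  T0 -> b
  T1 -> c
  T2 -> a
  X3 -> S T1

CYK table (by increasing span):
  [0..0]={T0}  "b"  orig:{}
  [1..1]={T0}  "b"  orig:{}
  [2..2]={A,T2}  "a"  orig:{A}
  [0..1]=∅  "bb"
  [1..2]={S}  "ba"
  [0..2]=∅  "bba"

S ∉ T[0,2] ⇒ NO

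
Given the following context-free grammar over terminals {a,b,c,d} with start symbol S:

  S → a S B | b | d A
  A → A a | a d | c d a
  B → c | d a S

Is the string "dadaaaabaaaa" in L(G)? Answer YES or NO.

Convert to CNF:
  S -> T0 X5 | T1 A | b
  A -> A T0 | T0 T1 | T2 X3
  B -> T1 X4 | c
  T0 -> a
  T1 -> d
  T2 -> c
  X3 -> T1 T0
  X4 -> T0 S
  X5 -> S B

CYK fill:
  cell(0,0) d: {T1}  orig:{}
  cell(1,1) a: {T0}  orig:{}
  cell(2,2) d: {T1}  orig:{}
  cell(3,3) a: {T0}  orig:{}
  cell(4,4) a: {T0}  orig:{}
  cell(5,5) a: {T0}  orig:{}
  cell(6,6) a: {T0}  orig:{}
  cell(7,7) b: {S}
  cell(8,8) a: {T0}  orig:{}
  cell(9,9) a: {T0}  orig:{}
  cell(10,10) a: {T0}  orig:{}
  cell(11,11) a: {T0}  orig:{}
  cell(0,1) da: {X3}  orig:{}
  cell(1,2) ad: {A}
  cell(2,3) da: {X3}  orig:{}
  cell(3,4) aa: ∅
  cell(4,5) aa: ∅
  cell(5,6) aa: ∅
  cell(6,7) ab: {X4}  orig:{}
  cell(7,8) ba: ∅
  cell(8,9) aa: ∅
  cell(9,10) aa: ∅
  cell(10,11) aa: ∅
  cell(0,2) dad: {S}
  cell(1,3) ada: {A}
  cell(2,4) daa: ∅
  cell(3,5) aaa: ∅
  cell(4,6) aaa: ∅
  cell(5,7) aab: ∅
  cell(6,8) aba: ∅
  cell(7,9) baa: ∅
  cell(8,10) aaa: ∅
  cell(9,11) aaa: ∅
  cell(0,3) dada: {S}
  cell(1,4) adaa: {A}
  cell(2,5) daaa: ∅
  cell(3,6) aaaa: ∅
  cell(4,7) aaab: ∅
  cell(5,8) aaba: ∅
  cell(6,9) abaa: ∅
  cell(7,10) baaa: ∅
  cell(8,11) aaaa: ∅
  cell(0,4) dadaa: {S}
  cell(1,5) adaaa: {A}
  cell(2,6) daaaa: ∅
  cell(3,7) aaaab: ∅
  cell(4,8) aaaba: ∅
  cell(5,9) aabaa: ∅
  cell(6,10) abaaa: ∅
  cell(7,11) baaaa: ∅
  cell(0,5) dadaaa: {S}
  cell(1,6) adaaaa: {A}
  cell(2,7) daaaab: ∅
  cell(3,8) aaaaba: ∅
  cell(4,9) aaabaa: ∅
  cell(5,10) aabaaa: ∅
  cell(6,11) abaaaa: ∅
  cell(0,6) dadaaaa: {S}
  cell(1,7) adaaaab: ∅
  cell(2,8) daaaaba: ∅
  cell(3,9) aaaabaa: ∅
  cell(4,10) aaabaaa: ∅
  cell(5,11) aabaaaa: ∅
  cell(0,7) dadaaaab: ∅
  cell(1,8) adaaaaba: ∅
  cell(2,9) daaaabaa: ∅
  cell(3,10) aaaabaaa: ∅
  cell(4,11) aaabaaaa: ∅
  cell(0,8) dadaaaaba: ∅
  cell(1,9) adaaaabaa: ∅
  cell(2,10) daaaabaaa: ∅
  cell(3,11) aaaabaaaa: ∅
  cell(0,9) dadaaaabaa: ∅
  cell(1,10) adaaaabaaa: ∅
  cell(2,11) daaaabaaaa: ∅
  cell(0,10) dadaaaabaaa: ∅
  cell(1,11) adaaaabaaaa: ∅
  cell(0,11) dadaaaabaaaa: ∅

S ∉ T[0,11] ⇒ NO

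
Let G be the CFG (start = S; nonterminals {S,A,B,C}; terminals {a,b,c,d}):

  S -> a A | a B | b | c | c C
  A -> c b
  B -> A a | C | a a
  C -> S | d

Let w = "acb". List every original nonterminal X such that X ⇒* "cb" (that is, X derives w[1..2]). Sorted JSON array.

Convert to CNF:
  S -> T0 C | T2 A | T2 B | b | c
  A -> T0 T1
  B -> A T2 | T0 C | T2 A | T2 B | T2 T2 | b | c | d
  C -> T0 C | T2 A | T2 B | b | c | d
  T0 -> c
  T1 -> b
  T2 -> a

CYK fill, restricted to cells inside w[1..2]:
  T[1,1] 'c' = {B,C,S,T0}  orig:{B,C,S}
  T[2,2] 'b' = {B,C,S,T1}  orig:{B,C,S}
  T[1,2] 'cb' = {A,B,C,S}

Original NTs in T[1,2] deriving "cb": ["A", "B", "C", "S"]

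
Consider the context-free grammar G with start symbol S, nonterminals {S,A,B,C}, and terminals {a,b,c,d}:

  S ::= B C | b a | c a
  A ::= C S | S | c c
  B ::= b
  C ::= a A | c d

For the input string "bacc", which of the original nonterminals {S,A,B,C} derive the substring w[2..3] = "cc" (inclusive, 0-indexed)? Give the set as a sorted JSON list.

CNF form of G:
  S -> B C | T0 T1 | T2 T1
  A -> B C | C S | T0 T1 | T2 T1 | T2 T2
  B -> b
  C -> T1 A | T2 T3
  T0 -> b
  T1 -> a
  T2 -> c
  T3 -> d

CYK table (by increasing span), restricted to cells inside w[2..3]:
  T[2,2] 'c' = {T2}  orig:{}
  T[3,3] 'c' = {T2}  orig:{}
  T[2,3] 'cc' = {A}

Original NTs in T[2,3] deriving "cc": ["A"]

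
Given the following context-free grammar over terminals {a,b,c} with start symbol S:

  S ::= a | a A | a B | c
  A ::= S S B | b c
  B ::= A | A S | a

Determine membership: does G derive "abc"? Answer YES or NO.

Convert to CNF:
  S -> T2 A | T2 B | a | c
  A -> S X3 | T0 T1
  B -> A S | S X4 | T0 T1 | a
  T0 -> b
  T1 -> c
  T2 -> a
  X3 -> S B
  X4 -> S B

CYK fill:
  T[0,0] 'a' = {B,S,T2}  orig:{B,S}
  T[1,1] 'b' = {T0}  orig:{}
  T[2,2] 'c' = {S,T1}  orig:{S}
  T[0,1] 'ab' = ∅
  T[1,2] 'bc' = {A,B}
  T[0,2] 'abc' = {S,X3,X4}  orig:{S}

S ∈ T[0,2] ⇒ YES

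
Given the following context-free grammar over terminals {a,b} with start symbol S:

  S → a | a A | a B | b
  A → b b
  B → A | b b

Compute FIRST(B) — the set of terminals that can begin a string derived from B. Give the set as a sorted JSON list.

FIRST sets, iterate to fixpoint:
[1]
  A via A→b b: +{b}
  B via B→A: +{b}
  S via S→a: +{a}
  S via S→b: +{b}
  FIRST[S]={a,b}  FIRST[A]={b}  FIRST[B]={b}
[2] — fixpoint
  FIRST[S]={a,b}  FIRST[A]={b}  FIRST[B]={b}

FIRST(B) = ["b"]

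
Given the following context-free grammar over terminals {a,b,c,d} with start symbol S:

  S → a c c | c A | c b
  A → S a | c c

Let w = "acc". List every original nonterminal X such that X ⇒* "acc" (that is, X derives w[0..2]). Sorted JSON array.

CNF form of G:
  S -> T0 X3 | T1 A | T1 T2
  A -> S T0 | T1 T1
  T0 -> a
  T1 -> c
  T2 -> b
  X3 -> T1 T1

CYK table (by increasing span) (cells [i..j] with 0 ≤ i ≤ j ≤ 2 only):
  cell(0,0) a: {T0}  orig:{}
  cell(1,1) c: {T1}  orig:{}
  cell(2,2) c: {T1}  orig:{}
  cell(0,1) ac: ∅
  cell(1,2) cc: {A,X3}  orig:{A}
  cell(0,2) acc: {S}

Original NTs in T[0,2] deriving "acc": ["S"]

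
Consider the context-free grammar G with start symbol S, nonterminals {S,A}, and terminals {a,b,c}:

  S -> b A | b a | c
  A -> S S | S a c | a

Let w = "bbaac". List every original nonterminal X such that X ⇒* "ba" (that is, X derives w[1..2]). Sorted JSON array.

Convert to CNF:
  S -> T2 A | T2 T0 | c
  A -> S S | S X3 | a
  T0 -> a
  T1 -> c
  T2 -> b
  X3 -> T0 T1

CYK fill, restricted to cells inside w[1..2]:
  T[1,1] 'b' = {T2}  orig:{}
  T[2,2] 'a' = {A,T0}  orig:{A}
  T[1,2] 'ba' = {S}

Original NTs in T[1,2] deriving "ba": ["S"]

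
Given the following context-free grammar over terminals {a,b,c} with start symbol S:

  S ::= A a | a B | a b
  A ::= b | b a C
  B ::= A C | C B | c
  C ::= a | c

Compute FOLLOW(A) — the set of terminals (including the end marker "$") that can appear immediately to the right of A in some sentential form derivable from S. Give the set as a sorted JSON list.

FIRST iteration:
round 1:
  A via A→b: +{b}
  B via B→A C: +{b}
  B via B→c: +{c}
  C via C→a: +{a}
  C via C→c: +{c}
  S via S→A a: +{b}
  S via S→a B: +{a}
  S: {a,b}  A: {b}  B: {b,c}  C: {a,c}
round 2:
  B via B→C B: +{a}
  S: {a,b}  A: {b}  B: {a,b,c}  C: {a,c}
round 3: (no change)
  S: {a,b}  A: {b}  B: {a,b,c}  C: {a,c}

FOLLOW iteration:
seed FOLLOW(S) with $
iter 1:
  B→A C: FOLLOW(A) ⊇ FIRST(C) = {a,c}; new: +{a,c}
  B→C B: FOLLOW(C) ⊇ FIRST(B) = {a,b,c}; new: +{a,b,c}
  S→a B: FOLLOW(B) ⊇ FOLLOW(S) ⊇ {$}; new: +{$}
  FOLLOW(S)={$}  FOLLOW(A)={a,c}  FOLLOW(B)={$}  FOLLOW(C)={a,b,c}
iter 2:
  B→A C: FOLLOW(C) ⊇ FOLLOW(B) ⊇ {$}; new: +{$}
  FOLLOW(S)={$}  FOLLOW(A)={a,c}  FOLLOW(B)={$}  FOLLOW(C)={$,a,b,c}
iter 3: — fixpoint
  FOLLOW(S)={$}  FOLLOW(A)={a,c}  FOLLOW(B)={$}  FOLLOW(C)={$,a,b,c}

FOLLOW(A) = ["a", "c"]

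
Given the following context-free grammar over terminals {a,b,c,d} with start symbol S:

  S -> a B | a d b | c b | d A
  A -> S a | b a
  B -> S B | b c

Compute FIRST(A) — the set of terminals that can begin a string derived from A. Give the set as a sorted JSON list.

FIRST sets, iterate to fixpoint:
round 1:
  A via A→b a: +{b}
  B via B→b c: +{b}
  S via S→a B: +{a}
  S via S→c b: +{c}
  S via S→d A: +{d}
  S: {a,c,d}  A: {b}  B: {b}
round 2:
  A via A→S a: +{a,c,d}
  B via B→S B: +{a,c,d}
  S: {a,c,d}  A: {a,b,c,d}  B: {a,b,c,d}
round 3: (no change)
  S: {a,c,d}  A: {a,b,c,d}  B: {a,b,c,d}

FIRST(A) = ["a", "b", "c", "d"]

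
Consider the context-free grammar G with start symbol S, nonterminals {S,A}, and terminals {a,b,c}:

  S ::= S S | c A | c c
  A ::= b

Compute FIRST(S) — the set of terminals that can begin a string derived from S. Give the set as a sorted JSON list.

FIRST iteration:
iter 1:
  A via A→b: +{b}
  S via S→c A: +{c}
  FIRST(S)={c}  FIRST(A)={b}
iter 2: done
  FIRST(S)={c}  FIRST(A)={b}

FIRST(S) = ["c"]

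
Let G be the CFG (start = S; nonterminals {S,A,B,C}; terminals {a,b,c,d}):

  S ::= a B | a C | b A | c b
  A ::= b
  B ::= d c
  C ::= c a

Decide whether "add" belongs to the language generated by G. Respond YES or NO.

Convert to CNF:
  S -> T1 T3 | T2 B | T2 C | T3 A
  A -> b
  B -> T0 T1
  C -> T1 T2
  T0 -> d
  T1 -> c
  T2 -> a
  T3 -> b

CYK fill:
  cell(0,0) a: {T2}  orig:{}
  cell(1,1) d: {T0}  orig:{}
  cell(2,2) d: {T0}  orig:{}
  cell(0,1) ad: ∅
  cell(1,2) dd: ∅
  cell(0,2) add: ∅

S ∉ T[0,2] ⇒ NO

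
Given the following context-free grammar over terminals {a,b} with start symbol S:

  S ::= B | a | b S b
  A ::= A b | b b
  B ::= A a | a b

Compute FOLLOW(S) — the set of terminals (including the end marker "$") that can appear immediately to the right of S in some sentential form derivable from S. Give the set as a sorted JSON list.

FIRST iteration:
[1]
  A via A→b b: +{b}
  B via B→A a: +{b}
  B via B→a b: +{a}
  S via S→B: +{a,b}
  S: {a,b}  A: {b}  B: {a,b}
[2] (stable)
  S: {a,b}  A: {b}  B: {a,b}

Compute FOLLOW by fixpoint:
FOLLOW(S) := {$}
[1]
  A→A b: FOLLOW(A) ⊇ FIRST(b) = {b}; new: +{b}
  B→A a: FOLLOW(A) ⊇ FIRST(a) = {a}; new: +{a}
  S→B: FOLLOW(B) ⊇ FOLLOW(S) ⊇ {$}; new: +{$}
  S→b S b: FOLLOW(S) ⊇ FIRST(b) = {b}; new: +{b}
  FOLLOW(S)={$,b}  FOLLOW(A)={a,b}  FOLLOW(B)={$}
[2]
  S→B: FOLLOW(B) ⊇ FOLLOW(S) ⊇ {$,b}; new: +{b}
  FOLLOW(S)={$,b}  FOLLOW(A)={a,b}  FOLLOW(B)={$,b}
[3] done
  FOLLOW(S)={$,b}  FOLLOW(A)={a,b}  FOLLOW(B)={$,b}

FOLLOW(S) = ["$", "b"]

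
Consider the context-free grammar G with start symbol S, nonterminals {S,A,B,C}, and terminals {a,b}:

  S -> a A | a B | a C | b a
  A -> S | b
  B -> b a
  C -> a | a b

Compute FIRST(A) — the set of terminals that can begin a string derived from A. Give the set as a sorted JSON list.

Compute FIRST by fixpoint:
pass 1:
  A via A→b: +{b}
  B via B→b a: +{b}
  C via C→a: +{a}
  S via S→a A: +{a}
  S via S→b a: +{b}
  FIRST(S)={a,b}  FIRST(A)={b}  FIRST(B)={b}  FIRST(C)={a}
pass 2:
  A via A→S: +{a}
  FIRST(S)={a,b}  FIRST(A)={a,b}  FIRST(B)={b}  FIRST(C)={a}
pass 3: — fixpoint
  FIRST(S)={a,b}  FIRST(A)={a,b}  FIRST(B)={b}  FIRST(C)={a}

FIRST(A) = ["a", "b"]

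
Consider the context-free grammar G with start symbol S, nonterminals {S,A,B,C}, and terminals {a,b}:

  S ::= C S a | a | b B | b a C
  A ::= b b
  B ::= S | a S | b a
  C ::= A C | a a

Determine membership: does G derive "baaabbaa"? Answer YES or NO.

Convert to CNF:
  S -> C X4 | T0 B | T0 X5 | a
  A -> T0 T0
  B -> C X2 | T0 B | T0 T1 | T0 X3 | T1 S | a
  C -> A C | T1 T1
  T0 -> b
  T1 -> a
  X2 -> S T1
  X3 -> T1 C
  X4 -> S T1
  X5 -> T1 C

CYK fill:
  T[0,0] 'b' = {T0}  orig:{}
  T[1,1] 'a' = {B,S,T1}  orig:{B,S}
  T[2,2] 'a' = {B,S,T1}  orig:{B,S}
  T[3,3] 'a' = {B,S,T1}  orig:{B,S}
  T[4,4] 'b' = {T0}  orig:{}
  T[5,5] 'b' = {T0}  orig:{}
  T[6,6] 'a' = {B,S,T1}  orig:{B,S}
  T[7,7] 'a' = {B,S,T1}  orig:{B,S}
  T[0,1] 'ba' = {B,S}
  T[1,2] 'aa' = {B,C,X2,X4}  orig:{B,C}
  T[2,3] 'aa' = {B,C,X2,X4}  orig:{B,C}
  T[3,4] 'ab' = ∅
  T[4,5] 'bb' = {A}
  T[5,6] 'ba' = {B,S}
  T[6,7] 'aa' = {B,C,X2,X4}  orig:{B,C}
  T[0,2] 'baa' = {B,S,X2,X4}  orig:{B,S}
  T[1,3] 'aaa' = {X3,X5}  orig:{}
  T[2,4] 'aab' = ∅
  T[3,5] 'abb' = ∅
  T[4,6] 'bba' = {B,S}
  T[5,7] 'baa' = {B,S,X2,X4}  orig:{B,S}
  T[0,3] 'baaa' = {B,S,X2,X4}  orig:{B,S}
  T[1,4] 'aaab' = ∅
  T[2,5] 'aabb' = ∅
  T[3,6] 'abba' = {B}
  T[4,7] 'bbaa' = {B,C,S,X2,X4}  orig:{B,C,S}
  T[0,4] 'baaab' = ∅
  T[1,5] 'aaabb' = ∅
  T[2,6] 'aabba' = ∅
  T[3,7] 'abbaa' = {B,X3,X5}  orig:{B}
  T[0,5] 'baaabb' = ∅
  T[1,6] 'aaabba' = ∅
  T[2,7] 'aabbaa' = {B,S}
  T[0,6] 'baaabba' = ∅
  T[1,7] 'aaabbaa' = {B}
  T[0,7] 'baaabbaa' = {B,S}

S ∈ T[0,7] ⇒ YES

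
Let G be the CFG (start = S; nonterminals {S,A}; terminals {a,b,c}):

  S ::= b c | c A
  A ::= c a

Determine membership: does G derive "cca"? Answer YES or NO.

Convert to CNF:
  S -> T0 A | T2 T0
  A -> T0 T1
  T0 -> c
  T1 -> a
  T2 -> b

Fill CYK table bottom-up:
  cell(0,0) c: {T0}  orig:{}
  cell(1,1) c: {T0}  orig:{}
  cell(2,2) a: {T1}  orig:{}
  cell(0,1) cc: ∅
  cell(1,2) ca: {A}
  cell(0,2) cca: {S}

S ∈ T[0,2] ⇒ YES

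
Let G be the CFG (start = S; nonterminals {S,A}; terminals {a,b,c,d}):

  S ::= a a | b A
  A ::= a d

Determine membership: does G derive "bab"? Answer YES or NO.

CNF form of G:
  S -> T0 T0 | T2 A
  A -> T0 T1
  T0 -> a
  T1 -> d
  T2 -> b

Fill CYK table bottom-up:
  cell(0,0) b: {T2}  orig:{}
  cell(1,1) a: {T0}  orig:{}
  cell(2,2) b: {T2}  orig:{}
  cell(0,1) ba: ∅
  cell(1,2) ab: ∅
  cell(0,2) bab: ∅

S ∉ T[0,2] ⇒ NO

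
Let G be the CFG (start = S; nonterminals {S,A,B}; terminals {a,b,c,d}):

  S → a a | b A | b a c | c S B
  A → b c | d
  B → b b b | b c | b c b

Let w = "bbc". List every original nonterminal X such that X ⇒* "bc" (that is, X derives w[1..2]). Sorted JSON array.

CNF form of G:
  S -> T0 A | T0 X5 | T1 X6 | T2 T2
  A -> T0 T1 | d
  B -> T0 T1 | T0 X3 | T0 X4
  T0 -> b
  T1 -> c
  T2 -> a
  X3 -> T0 T0
  X4 -> T1 T0
  X5 -> T2 T1
  X6 -> S B

CYK fill, restricted to cells inside w[1..2]:
  cell(1,1) b: {T0}  orig:{}
  cell(2,2) c: {T1}  orig:{}
  cell(1,2) bc: {A,B}

Original NTs in T[1,2] deriving "bc": ["A", "B"]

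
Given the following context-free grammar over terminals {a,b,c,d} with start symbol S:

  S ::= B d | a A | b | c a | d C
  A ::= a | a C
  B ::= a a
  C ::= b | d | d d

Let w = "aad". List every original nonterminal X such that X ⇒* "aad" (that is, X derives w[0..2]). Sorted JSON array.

CNF form of G:
  S -> B T1 | T0 A | T1 C | T2 T0 | b
  A -> T0 C | a
  B -> T0 T0
  C -> T1 T1 | b | d
  T0 -> a
  T1 -> d
  T2 -> c

Fill CYK table bottom-up, restricted to cells inside w[0..2]:
  cell(0,0) a: {A,T0}  orig:{A}
  cell(1,1) a: {A,T0}  orig:{A}
  cell(2,2) d: {C,T1}  orig:{C}
  cell(0,1) aa: {B,S}
  cell(1,2) ad: {A}
  cell(0,2) aad: {S}

Original NTs in T[0,2] deriving "aad": ["S"]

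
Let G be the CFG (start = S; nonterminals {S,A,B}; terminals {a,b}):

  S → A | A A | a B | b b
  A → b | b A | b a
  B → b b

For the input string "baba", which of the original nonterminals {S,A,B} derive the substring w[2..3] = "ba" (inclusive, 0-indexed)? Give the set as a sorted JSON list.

CNF form of G:
  S -> A A | T0 A | T0 T0 | T0 T1 | T1 B | b
  A -> T0 A | T0 T1 | b
  B -> T0 T0
  T0 -> b
  T1 -> a

CYK fill (cells [i..j] with 2 ≤ i ≤ j ≤ 3 only):
  cell(2,2) b: {A,S,T0}  orig:{A,S}
  cell(3,3) a: {T1}  orig:{}
  cell(2,3) ba: {A,S}

Original NTs in T[2,3] deriving "ba": ["A", "S"]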